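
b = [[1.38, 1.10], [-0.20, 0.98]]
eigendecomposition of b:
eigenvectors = [[(0.92+0j), (0.92-0j)], [-0.17+0.35j, (-0.17-0.35j)]]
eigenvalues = [(1.18+0.42j), (1.18-0.42j)]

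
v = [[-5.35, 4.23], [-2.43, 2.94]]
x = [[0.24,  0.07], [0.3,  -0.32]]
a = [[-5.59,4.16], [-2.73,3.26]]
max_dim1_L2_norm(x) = 0.44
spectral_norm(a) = 8.12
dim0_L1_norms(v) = [7.78, 7.17]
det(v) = -5.45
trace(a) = -2.33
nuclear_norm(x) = 0.67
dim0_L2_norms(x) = [0.38, 0.33]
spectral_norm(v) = 7.78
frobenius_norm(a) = 8.16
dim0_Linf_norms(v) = [5.35, 4.23]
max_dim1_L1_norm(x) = 0.62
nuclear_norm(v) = 8.48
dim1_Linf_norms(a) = [5.59, 3.26]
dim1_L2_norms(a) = [6.97, 4.25]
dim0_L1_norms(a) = [8.32, 7.42]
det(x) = -0.10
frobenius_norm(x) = 0.50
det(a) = -6.87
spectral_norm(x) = 0.46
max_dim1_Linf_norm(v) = 5.35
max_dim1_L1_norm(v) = 9.58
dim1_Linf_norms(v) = [5.35, 2.94]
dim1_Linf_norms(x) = [0.24, 0.32]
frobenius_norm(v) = 7.81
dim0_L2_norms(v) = [5.88, 5.15]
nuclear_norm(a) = 8.96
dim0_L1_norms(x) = [0.54, 0.39]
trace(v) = -2.41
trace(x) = -0.08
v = x + a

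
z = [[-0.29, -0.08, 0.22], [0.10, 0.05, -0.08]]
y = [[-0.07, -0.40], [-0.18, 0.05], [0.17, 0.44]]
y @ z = [[-0.02,  -0.01,  0.02], [0.06,  0.02,  -0.04], [-0.01,  0.01,  0.00]]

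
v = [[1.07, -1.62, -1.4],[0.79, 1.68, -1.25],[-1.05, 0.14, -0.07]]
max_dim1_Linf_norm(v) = 1.68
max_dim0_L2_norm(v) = 2.34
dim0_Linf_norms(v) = [1.07, 1.68, 1.4]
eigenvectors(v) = [[(0.07-0.67j), (0.07+0.67j), 0.65+0.00j], [-0.67+0.00j, -0.67-0.00j, (0.16+0j)], [0.12+0.29j, (0.12-0.29j), 0.75+0.00j]]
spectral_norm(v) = 2.46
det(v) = -4.78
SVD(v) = [[-0.97, 0.03, 0.24], [-0.0, -0.99, 0.12], [0.25, 0.12, 0.96]] @ diag([2.4592669486690273, 2.252322993047729, 0.8627555912149473]) @ [[-0.53, 0.65, 0.55],[-0.39, -0.76, 0.53],[-0.76, -0.07, -0.65]]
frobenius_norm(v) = 3.44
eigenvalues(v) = [(1.81+1.32j), (1.81-1.32j), (-0.95+0j)]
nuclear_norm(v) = 5.57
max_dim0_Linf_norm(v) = 1.68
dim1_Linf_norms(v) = [1.62, 1.68, 1.05]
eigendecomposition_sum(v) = [[(0.66+0.49j), -0.75+0.78j, -0.41-0.59j], [0.43-0.71j, 0.86+0.67j, (-0.55+0.47j)], [(-0.38-0.06j), 0.14-0.48j, (0.3+0.16j)]] + [[(0.66-0.49j), -0.75-0.78j, (-0.41+0.59j)], [(0.43+0.71j), 0.86-0.67j, -0.55-0.47j], [-0.38+0.06j, (0.14+0.48j), (0.3-0.16j)]] + [[-0.25+0.00j,  (-0.12+0j),  (-0.58-0j)], [-0.06+0.00j,  (-0.03+0j),  -0.14-0.00j], [(-0.29+0j),  (-0.14+0j),  (-0.67-0j)]]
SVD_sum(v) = [[1.26,-1.55,-1.3], [0.0,-0.00,-0.0], [-0.32,0.39,0.33]] + [[-0.03, -0.06, 0.04], [0.87, 1.69, -1.18], [-0.1, -0.2, 0.14]] + [[-0.16,-0.01,-0.14], [-0.08,-0.01,-0.07], [-0.63,-0.06,-0.54]]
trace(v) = 2.68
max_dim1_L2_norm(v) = 2.39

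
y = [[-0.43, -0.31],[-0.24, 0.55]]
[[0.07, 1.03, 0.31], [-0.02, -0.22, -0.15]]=y@[[-0.1, -1.6, -0.4], [-0.08, -1.09, -0.44]]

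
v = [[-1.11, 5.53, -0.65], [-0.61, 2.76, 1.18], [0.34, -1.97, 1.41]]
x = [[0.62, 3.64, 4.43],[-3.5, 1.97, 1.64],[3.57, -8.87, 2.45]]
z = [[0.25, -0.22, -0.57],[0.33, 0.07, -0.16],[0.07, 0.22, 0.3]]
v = z @ x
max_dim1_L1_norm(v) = 7.29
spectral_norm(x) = 10.55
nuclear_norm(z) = 1.13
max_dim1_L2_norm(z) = 0.66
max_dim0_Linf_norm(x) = 8.87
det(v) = -0.10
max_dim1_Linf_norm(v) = 5.53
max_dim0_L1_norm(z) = 1.03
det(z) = -0.00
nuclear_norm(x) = 18.95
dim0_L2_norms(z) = [0.42, 0.32, 0.66]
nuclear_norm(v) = 8.53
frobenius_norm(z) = 0.85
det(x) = 170.91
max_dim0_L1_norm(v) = 10.26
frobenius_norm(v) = 6.90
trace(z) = 0.62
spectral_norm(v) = 6.64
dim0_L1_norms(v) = [2.06, 10.26, 3.24]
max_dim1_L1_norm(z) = 1.04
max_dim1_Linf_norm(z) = 0.57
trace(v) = 3.06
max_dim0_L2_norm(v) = 6.49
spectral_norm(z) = 0.77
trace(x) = 5.04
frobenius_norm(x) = 12.23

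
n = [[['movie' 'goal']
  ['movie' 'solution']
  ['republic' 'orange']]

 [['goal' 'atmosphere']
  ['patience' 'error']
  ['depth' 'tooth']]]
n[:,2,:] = [['republic', 'orange'], ['depth', 'tooth']]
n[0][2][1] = 'orange'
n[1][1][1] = 'error'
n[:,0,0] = ['movie', 'goal']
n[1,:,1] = ['atmosphere', 'error', 'tooth']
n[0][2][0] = 'republic'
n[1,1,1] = 'error'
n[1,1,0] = 'patience'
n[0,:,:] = [['movie', 'goal'], ['movie', 'solution'], ['republic', 'orange']]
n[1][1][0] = 'patience'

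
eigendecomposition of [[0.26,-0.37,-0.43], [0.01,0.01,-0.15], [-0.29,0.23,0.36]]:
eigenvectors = [[0.69, 0.85, 0.12], [0.19, 0.41, 0.77], [-0.69, 0.33, -0.63]]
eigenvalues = [0.59, -0.09, 0.13]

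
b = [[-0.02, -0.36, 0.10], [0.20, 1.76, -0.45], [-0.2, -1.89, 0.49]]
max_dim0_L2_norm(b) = 2.61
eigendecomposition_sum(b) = [[-0.04, -0.37, 0.09], [0.20, 1.76, -0.45], [-0.21, -1.90, 0.49]] + [[0.02, 0.01, 0.01],[0.0, 0.00, 0.0],[0.01, 0.01, 0.00]] + [[0.00, -0.0, -0.00], [-0.00, 0.0, 0.00], [-0.00, 0.00, 0.00]]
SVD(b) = [[-0.14,-0.87,-0.47], [0.67,-0.43,0.6], [-0.72,-0.23,0.65]] @ diag([2.7077216316513515, 0.023304988704787127, 0.000665574047196378]) @ [[0.1, 0.96, -0.25], [-0.93, 0.01, -0.37], [-0.35, 0.27, 0.90]]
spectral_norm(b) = 2.71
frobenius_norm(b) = 2.71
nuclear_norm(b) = 2.73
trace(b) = 2.23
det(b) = 0.00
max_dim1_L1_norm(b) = 2.58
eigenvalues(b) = [2.2, 0.03, 0.0]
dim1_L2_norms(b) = [0.37, 1.83, 1.96]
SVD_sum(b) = [[-0.04,-0.36,0.09],  [0.19,1.76,-0.45],  [-0.2,-1.89,0.49]] + [[0.02, -0.00, 0.01],[0.01, -0.00, 0.00],[0.01, -0.00, 0.00]] + [[0.0, -0.00, -0.00], [-0.0, 0.00, 0.00], [-0.0, 0.0, 0.0]]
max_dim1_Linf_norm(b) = 1.89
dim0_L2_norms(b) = [0.28, 2.61, 0.67]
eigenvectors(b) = [[-0.14, 0.83, -0.35],[0.67, 0.05, 0.27],[-0.73, 0.56, 0.9]]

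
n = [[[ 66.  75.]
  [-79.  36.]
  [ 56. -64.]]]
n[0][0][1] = 75.0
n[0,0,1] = 75.0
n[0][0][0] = 66.0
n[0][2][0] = 56.0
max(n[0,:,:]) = 75.0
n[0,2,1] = -64.0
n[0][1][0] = -79.0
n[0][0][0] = 66.0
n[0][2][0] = 56.0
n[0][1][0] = -79.0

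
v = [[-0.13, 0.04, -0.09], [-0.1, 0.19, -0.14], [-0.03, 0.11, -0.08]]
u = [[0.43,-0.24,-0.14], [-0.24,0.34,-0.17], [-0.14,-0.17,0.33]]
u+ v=[[0.3, -0.20, -0.23],  [-0.34, 0.53, -0.31],  [-0.17, -0.06, 0.25]]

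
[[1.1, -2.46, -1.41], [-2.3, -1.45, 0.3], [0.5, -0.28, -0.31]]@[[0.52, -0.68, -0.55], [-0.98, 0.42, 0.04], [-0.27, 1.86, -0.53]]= [[3.36, -4.40, 0.04],[0.14, 1.51, 1.05],[0.62, -1.03, -0.12]]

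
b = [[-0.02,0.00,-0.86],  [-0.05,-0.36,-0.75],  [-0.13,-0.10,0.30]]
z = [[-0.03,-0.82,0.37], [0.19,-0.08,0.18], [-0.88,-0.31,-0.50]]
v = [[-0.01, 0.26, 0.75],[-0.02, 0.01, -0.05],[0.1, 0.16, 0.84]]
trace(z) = -0.61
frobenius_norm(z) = 1.42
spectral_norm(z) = 1.09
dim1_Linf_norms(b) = [0.86, 0.75, 0.3]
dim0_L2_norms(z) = [0.9, 0.88, 0.65]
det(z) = 0.00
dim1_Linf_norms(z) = [0.82, 0.19, 0.88]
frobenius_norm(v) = 1.17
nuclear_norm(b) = 1.62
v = z @ b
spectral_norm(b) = 1.20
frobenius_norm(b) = 1.25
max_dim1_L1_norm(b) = 1.16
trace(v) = 0.84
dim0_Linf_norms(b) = [0.13, 0.36, 0.86]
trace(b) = -0.08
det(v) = -0.00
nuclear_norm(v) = 1.28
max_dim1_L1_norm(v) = 1.1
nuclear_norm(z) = 2.00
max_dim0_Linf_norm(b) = 0.86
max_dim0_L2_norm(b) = 1.18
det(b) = 0.04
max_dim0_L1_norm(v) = 1.64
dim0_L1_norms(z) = [1.1, 1.21, 1.05]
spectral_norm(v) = 1.17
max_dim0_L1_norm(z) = 1.21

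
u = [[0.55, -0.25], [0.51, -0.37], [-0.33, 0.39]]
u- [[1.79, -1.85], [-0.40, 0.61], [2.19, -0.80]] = [[-1.24, 1.60], [0.91, -0.98], [-2.52, 1.19]]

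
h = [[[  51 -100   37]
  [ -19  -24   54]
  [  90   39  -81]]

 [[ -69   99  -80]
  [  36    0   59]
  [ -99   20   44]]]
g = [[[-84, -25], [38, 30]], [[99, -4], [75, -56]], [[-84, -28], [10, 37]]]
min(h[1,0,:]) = -80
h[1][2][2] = 44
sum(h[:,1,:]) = 106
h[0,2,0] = 90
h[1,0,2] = -80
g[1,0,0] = 99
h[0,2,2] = -81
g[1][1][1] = -56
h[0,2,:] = [90, 39, -81]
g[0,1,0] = 38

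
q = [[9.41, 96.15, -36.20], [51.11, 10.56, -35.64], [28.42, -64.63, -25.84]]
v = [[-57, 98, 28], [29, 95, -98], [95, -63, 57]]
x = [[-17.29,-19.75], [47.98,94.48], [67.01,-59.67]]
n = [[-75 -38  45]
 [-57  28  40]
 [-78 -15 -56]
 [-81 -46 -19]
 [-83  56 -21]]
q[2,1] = -64.63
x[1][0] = 47.98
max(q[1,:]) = 51.11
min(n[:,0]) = -83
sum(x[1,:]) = 142.46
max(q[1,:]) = 51.11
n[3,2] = -19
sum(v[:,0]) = 67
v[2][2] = 57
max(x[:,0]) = 67.01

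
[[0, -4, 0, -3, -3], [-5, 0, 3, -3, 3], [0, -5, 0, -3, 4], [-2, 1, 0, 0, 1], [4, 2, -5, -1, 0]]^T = [[0, -5, 0, -2, 4], [-4, 0, -5, 1, 2], [0, 3, 0, 0, -5], [-3, -3, -3, 0, -1], [-3, 3, 4, 1, 0]]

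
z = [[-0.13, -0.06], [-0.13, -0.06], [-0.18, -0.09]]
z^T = [[-0.13, -0.13, -0.18], [-0.06, -0.06, -0.09]]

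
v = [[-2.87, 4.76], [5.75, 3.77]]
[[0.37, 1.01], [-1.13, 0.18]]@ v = [[4.75, 5.57],[4.28, -4.7]]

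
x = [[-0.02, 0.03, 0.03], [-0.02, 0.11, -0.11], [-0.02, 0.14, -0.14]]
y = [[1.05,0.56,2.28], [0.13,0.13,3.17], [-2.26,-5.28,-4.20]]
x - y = [[-1.07, -0.53, -2.25], [-0.15, -0.02, -3.28], [2.24, 5.42, 4.06]]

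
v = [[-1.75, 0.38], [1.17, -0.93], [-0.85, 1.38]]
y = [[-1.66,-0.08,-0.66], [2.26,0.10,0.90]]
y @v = [[3.37,-1.47], [-4.60,2.01]]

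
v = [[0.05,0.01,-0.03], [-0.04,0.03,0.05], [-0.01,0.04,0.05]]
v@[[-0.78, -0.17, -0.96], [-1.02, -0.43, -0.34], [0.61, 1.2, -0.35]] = [[-0.07, -0.05, -0.04], [0.03, 0.05, 0.01], [-0.0, 0.04, -0.02]]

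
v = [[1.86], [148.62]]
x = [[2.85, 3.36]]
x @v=[[504.66]]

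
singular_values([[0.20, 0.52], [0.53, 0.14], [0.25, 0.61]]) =[0.94, 0.4]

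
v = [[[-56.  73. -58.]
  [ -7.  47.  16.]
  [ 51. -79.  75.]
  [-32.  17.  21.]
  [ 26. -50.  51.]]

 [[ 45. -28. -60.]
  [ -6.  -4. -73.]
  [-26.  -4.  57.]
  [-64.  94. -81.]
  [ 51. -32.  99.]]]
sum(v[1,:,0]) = 0.0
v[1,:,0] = [45.0, -6.0, -26.0, -64.0, 51.0]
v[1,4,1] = -32.0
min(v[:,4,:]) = -50.0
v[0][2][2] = 75.0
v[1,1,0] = -6.0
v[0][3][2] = 21.0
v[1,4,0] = 51.0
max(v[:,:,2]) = 99.0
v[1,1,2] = -73.0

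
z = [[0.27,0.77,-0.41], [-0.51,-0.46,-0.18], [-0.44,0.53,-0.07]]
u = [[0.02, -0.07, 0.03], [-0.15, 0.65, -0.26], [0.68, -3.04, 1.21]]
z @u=[[-0.39, 1.73, -0.69], [-0.06, 0.28, -0.11], [-0.14, 0.59, -0.24]]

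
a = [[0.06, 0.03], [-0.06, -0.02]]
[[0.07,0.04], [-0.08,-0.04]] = a @ [[1.41, 0.68],[-0.34, 0.07]]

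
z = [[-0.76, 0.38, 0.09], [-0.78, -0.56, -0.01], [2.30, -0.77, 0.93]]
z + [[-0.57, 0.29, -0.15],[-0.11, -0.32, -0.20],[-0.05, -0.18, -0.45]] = [[-1.33, 0.67, -0.06], [-0.89, -0.88, -0.21], [2.25, -0.95, 0.48]]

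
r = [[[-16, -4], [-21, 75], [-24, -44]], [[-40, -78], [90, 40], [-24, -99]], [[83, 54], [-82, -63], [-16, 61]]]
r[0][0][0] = -16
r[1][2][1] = -99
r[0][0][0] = -16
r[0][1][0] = -21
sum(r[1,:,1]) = -137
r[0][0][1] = -4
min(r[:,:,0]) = -82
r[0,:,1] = [-4, 75, -44]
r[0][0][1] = -4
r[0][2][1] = -44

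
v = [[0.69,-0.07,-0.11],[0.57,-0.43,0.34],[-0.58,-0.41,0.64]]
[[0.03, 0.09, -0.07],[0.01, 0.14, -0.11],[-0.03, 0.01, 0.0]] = v @ [[0.0, 0.12, -0.13], [-0.14, -0.14, -0.03], [-0.14, 0.04, -0.13]]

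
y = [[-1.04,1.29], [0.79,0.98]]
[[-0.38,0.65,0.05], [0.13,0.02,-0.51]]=y @ [[0.27, -0.3, -0.35], [-0.08, 0.26, -0.24]]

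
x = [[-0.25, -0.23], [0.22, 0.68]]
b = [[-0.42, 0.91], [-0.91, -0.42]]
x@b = [[0.31,-0.13], [-0.71,-0.09]]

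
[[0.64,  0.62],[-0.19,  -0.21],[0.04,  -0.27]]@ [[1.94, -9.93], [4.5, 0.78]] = [[4.03,-5.87], [-1.31,1.72], [-1.14,-0.61]]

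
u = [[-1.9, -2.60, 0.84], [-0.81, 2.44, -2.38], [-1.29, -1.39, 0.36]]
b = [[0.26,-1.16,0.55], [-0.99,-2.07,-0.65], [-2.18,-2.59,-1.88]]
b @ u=[[-0.26, -4.27, 3.18], [4.4, -1.57, 3.86], [8.67, 1.96, 3.66]]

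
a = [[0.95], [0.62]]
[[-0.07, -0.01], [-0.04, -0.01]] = a@[[-0.07,  -0.01]]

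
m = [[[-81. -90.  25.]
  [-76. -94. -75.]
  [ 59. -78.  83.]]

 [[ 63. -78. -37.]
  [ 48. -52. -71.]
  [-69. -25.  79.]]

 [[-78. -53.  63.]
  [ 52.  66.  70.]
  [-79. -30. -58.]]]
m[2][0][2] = 63.0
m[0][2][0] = 59.0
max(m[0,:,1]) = -78.0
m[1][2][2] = 79.0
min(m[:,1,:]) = -94.0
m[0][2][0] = 59.0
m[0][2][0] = 59.0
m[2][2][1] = -30.0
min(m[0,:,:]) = -94.0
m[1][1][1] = -52.0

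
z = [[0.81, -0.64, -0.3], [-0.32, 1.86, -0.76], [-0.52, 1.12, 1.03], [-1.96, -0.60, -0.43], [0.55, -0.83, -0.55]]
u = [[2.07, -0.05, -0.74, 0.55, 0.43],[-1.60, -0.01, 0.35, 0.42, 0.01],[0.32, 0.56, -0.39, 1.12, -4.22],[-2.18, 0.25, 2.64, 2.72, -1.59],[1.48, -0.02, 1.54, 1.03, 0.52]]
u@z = [[1.24,-2.93,-1.82], [-2.29,1.14,0.66], [-4.23,3.23,0.92], [-9.42,4.5,2.89], [-1.33,-0.31,0.43]]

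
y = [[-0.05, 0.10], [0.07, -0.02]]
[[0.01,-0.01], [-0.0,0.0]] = y@[[-0.02, 0.01],[0.10, -0.06]]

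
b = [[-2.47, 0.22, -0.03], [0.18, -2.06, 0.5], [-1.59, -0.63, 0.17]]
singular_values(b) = [2.94, 2.23, 0.0]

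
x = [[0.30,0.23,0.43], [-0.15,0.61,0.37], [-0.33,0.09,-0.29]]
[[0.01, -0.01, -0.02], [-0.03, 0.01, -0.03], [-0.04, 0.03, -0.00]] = x@[[-0.08, 0.1, -0.09], [-0.17, 0.15, -0.11], [0.16, -0.17, 0.07]]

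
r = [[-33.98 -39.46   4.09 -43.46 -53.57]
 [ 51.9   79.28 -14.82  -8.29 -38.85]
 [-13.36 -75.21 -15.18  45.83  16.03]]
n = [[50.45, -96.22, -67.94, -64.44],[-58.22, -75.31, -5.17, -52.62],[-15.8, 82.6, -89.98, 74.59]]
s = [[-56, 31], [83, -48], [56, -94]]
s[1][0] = 83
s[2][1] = -94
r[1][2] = -14.82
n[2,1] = 82.6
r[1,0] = 51.9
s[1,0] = 83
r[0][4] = -53.57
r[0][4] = -53.57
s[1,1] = -48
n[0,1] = -96.22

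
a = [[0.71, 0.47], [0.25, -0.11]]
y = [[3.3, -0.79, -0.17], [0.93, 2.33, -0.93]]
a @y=[[2.78, 0.53, -0.56], [0.72, -0.45, 0.06]]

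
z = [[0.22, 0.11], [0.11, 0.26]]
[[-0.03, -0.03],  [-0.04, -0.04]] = z @ [[-0.07, -0.07], [-0.12, -0.12]]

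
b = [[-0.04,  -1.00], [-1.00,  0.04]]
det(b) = -1.002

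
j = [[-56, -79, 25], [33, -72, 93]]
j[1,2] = 93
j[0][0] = -56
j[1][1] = -72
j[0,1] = -79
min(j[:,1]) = -79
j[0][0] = -56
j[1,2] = 93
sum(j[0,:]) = -110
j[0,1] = -79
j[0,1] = -79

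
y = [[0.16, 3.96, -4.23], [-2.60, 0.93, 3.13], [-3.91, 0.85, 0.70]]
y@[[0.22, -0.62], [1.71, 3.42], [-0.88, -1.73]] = [[10.53, 20.76], [-1.74, -0.62], [-0.02, 4.12]]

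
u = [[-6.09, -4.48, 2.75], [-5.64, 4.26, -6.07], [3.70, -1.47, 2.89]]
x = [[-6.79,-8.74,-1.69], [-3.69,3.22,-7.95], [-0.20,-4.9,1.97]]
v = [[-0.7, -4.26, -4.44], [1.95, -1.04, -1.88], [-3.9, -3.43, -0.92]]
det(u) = -13.59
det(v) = 12.67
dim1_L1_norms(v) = [9.4, 4.87, 8.25]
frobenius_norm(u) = 13.26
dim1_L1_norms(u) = [13.32, 15.97, 8.06]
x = u + v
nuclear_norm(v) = 12.15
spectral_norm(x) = 11.84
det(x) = 112.36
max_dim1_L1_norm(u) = 15.97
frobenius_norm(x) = 15.51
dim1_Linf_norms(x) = [8.74, 7.95, 4.9]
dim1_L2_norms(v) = [6.19, 2.9, 5.27]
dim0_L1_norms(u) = [15.43, 10.21, 11.71]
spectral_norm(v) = 7.51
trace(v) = -2.66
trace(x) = -1.60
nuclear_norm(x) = 22.76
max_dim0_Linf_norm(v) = 4.44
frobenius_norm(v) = 8.64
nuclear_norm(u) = 18.75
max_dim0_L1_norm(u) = 15.43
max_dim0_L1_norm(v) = 8.73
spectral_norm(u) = 10.50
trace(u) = 1.06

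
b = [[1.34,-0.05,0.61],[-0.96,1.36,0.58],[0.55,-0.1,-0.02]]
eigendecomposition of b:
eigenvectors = [[-0.43, 0.21, -0.33],  [0.88, 0.98, -0.51],  [-0.19, 0.02, 0.80]]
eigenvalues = [1.71, 1.16, -0.19]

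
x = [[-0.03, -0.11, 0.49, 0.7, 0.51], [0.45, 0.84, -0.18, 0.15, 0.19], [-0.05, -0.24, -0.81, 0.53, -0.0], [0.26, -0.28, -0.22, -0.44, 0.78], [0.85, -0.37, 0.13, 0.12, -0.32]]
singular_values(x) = [1.01, 1.0, 1.0, 1.0, 0.99]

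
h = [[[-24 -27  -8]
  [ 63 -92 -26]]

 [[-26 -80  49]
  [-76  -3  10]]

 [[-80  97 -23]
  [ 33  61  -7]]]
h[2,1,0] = 33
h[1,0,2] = 49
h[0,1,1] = -92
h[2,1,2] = -7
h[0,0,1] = -27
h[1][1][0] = -76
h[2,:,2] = [-23, -7]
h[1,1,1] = -3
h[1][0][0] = -26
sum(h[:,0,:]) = -122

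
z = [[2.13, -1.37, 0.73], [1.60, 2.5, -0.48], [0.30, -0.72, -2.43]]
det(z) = -20.194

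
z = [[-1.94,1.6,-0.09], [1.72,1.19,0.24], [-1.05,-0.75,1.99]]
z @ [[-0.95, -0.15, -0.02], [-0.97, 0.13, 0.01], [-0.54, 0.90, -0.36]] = [[0.34, 0.42, 0.09], [-2.92, 0.11, -0.11], [0.65, 1.85, -0.70]]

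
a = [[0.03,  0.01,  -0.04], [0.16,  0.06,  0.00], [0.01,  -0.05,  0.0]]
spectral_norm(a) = 0.17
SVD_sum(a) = [[0.03, 0.01, -0.0],[0.16, 0.06, -0.01],[-0.01, -0.0, 0.00]] + [[0.0, -0.0, -0.00], [0.00, -0.00, -0.00], [0.02, -0.05, -0.0]] + [[-0.0, 0.00, -0.04], [0.00, -0.0, 0.01], [0.00, -0.00, 0.00]]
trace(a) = 0.09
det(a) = 0.00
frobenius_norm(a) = 0.19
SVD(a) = [[-0.19, -0.08, 0.98], [-0.98, -0.04, -0.19], [0.05, -1.0, -0.07]] @ diag([0.1741447349045403, 0.05033180296840597, 0.039246922363122265]) @ [[-0.93, -0.36, 0.04], [-0.36, 0.93, 0.06], [-0.06, 0.04, -1.0]]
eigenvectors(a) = [[(-0.29+0j), 0.29-0.22j, (0.29+0.22j)], [(-0.88+0j), -0.66+0.00j, (-0.66-0j)], [0.37+0.00j, -0.17-0.63j, (-0.17+0.63j)]]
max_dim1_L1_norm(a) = 0.22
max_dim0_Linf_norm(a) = 0.16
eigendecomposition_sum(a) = [[(0.04+0j), (0.02+0j), (-0.01+0j)],[(0.11+0j), 0.06+0.00j, -0.04+0.00j],[-0.05+0.00j, -0.02-0.00j, (0.02+0j)]] + [[-0.00+0.02j, (-0-0.01j), (-0.01+0j)], [(0.02-0.02j), 0.00+0.01j, (0.02+0.01j)], [(0.03+0.02j), -0.01+0.00j, (-0.01+0.02j)]] + [[(-0-0.02j),  (-0+0.01j),  (-0.01-0j)], [(0.02+0.02j),  0.00-0.01j,  0.02-0.01j], [(0.03-0.02j),  -0.01-0.00j,  (-0.01-0.02j)]]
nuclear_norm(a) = 0.26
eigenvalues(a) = [(0.11+0j), (-0.01+0.05j), (-0.01-0.05j)]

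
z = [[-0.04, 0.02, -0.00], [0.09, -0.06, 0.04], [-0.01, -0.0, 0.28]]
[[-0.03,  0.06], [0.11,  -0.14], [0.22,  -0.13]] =z @[[0.36, -1.57], [-0.82, -0.38], [0.81, -0.53]]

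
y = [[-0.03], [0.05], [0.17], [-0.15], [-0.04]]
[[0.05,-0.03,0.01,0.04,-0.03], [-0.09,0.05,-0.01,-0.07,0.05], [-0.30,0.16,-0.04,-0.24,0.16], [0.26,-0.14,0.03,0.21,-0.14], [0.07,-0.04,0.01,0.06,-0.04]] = y @ [[-1.75,0.95,-0.23,-1.39,0.96]]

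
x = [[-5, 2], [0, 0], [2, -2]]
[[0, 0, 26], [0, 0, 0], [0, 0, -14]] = x@ [[0, 0, -4], [0, 0, 3]]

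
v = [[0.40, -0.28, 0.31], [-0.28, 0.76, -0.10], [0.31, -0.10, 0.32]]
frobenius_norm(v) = 1.10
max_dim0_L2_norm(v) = 0.82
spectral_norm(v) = 1.00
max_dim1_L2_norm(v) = 0.82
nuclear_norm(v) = 1.48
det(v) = 0.01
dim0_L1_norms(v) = [0.99, 1.14, 0.73]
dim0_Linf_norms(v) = [0.4, 0.76, 0.32]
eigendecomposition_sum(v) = [[0.29,-0.41,0.19], [-0.41,0.59,-0.27], [0.19,-0.27,0.13]] + [[0.01, 0.0, -0.01],[0.00, 0.00, -0.0],[-0.01, -0.0, 0.01]] + [[0.1, 0.13, 0.13], [0.13, 0.17, 0.18], [0.13, 0.18, 0.18]]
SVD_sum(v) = [[0.29, -0.41, 0.19], [-0.41, 0.59, -0.27], [0.19, -0.27, 0.13]] + [[0.1, 0.13, 0.13], [0.13, 0.17, 0.18], [0.13, 0.18, 0.18]] + [[0.01, 0.00, -0.01], [0.0, 0.00, -0.00], [-0.01, -0.00, 0.01]]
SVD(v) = [[-0.54, -0.46, -0.70], [0.76, -0.62, -0.18], [-0.36, -0.63, 0.69]] @ diag([1.0033889280794484, 0.44881872090239205, 0.027792351018159626]) @ [[-0.54, 0.76, -0.36], [-0.46, -0.62, -0.63], [-0.70, -0.18, 0.69]]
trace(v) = 1.48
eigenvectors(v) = [[-0.54, 0.70, 0.46], [0.76, 0.18, 0.62], [-0.36, -0.69, 0.63]]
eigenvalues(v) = [1.0, 0.03, 0.45]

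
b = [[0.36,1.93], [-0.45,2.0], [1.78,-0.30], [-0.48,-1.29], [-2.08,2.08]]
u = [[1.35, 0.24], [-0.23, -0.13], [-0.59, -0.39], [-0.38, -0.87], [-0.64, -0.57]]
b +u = [[1.71, 2.17], [-0.68, 1.87], [1.19, -0.69], [-0.86, -2.16], [-2.72, 1.51]]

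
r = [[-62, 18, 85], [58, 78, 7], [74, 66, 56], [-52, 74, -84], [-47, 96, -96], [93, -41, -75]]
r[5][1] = -41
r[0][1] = 18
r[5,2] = -75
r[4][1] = 96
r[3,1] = 74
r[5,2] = -75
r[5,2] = -75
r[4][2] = -96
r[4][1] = 96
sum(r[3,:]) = -62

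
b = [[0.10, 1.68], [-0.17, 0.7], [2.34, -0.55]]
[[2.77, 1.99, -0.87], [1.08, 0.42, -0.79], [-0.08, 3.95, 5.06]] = b@[[0.35,1.94,2.01], [1.63,1.07,-0.64]]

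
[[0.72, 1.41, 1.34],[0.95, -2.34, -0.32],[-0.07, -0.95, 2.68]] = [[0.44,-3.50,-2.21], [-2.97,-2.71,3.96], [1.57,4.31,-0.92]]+[[0.28, 4.91, 3.55], [3.92, 0.37, -4.28], [-1.64, -5.26, 3.6]]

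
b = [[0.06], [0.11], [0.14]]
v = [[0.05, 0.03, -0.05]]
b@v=[[0.00, 0.0, -0.0], [0.01, 0.0, -0.01], [0.01, 0.0, -0.01]]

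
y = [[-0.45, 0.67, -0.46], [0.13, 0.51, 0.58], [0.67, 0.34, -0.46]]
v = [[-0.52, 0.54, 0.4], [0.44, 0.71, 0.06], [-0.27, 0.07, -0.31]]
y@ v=[[0.65, 0.20, 0.00], [0.0, 0.47, -0.1], [-0.07, 0.57, 0.43]]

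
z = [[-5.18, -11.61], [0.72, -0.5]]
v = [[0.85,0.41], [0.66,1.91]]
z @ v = [[-12.07, -24.30], [0.28, -0.66]]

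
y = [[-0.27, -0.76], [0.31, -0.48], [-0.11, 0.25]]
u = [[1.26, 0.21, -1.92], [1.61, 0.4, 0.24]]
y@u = [[-1.56, -0.36, 0.34], [-0.38, -0.13, -0.71], [0.26, 0.08, 0.27]]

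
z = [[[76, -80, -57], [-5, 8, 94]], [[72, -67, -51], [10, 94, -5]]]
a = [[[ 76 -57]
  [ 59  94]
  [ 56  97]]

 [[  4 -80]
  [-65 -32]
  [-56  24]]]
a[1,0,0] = 4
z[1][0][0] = 72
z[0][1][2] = 94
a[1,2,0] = -56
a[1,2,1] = 24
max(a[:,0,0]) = 76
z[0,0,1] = -80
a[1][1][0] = -65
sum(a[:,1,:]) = 56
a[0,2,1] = 97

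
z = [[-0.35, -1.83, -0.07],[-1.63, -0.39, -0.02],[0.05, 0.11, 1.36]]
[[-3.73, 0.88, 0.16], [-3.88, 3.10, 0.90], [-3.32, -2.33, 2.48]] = z@ [[1.99, -1.87, -0.56], [1.76, -0.06, -0.05], [-2.66, -1.64, 1.85]]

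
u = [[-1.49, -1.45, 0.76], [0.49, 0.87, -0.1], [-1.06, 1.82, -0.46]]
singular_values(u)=[2.66, 1.85, 0.25]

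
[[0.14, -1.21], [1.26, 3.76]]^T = [[0.14, 1.26],[-1.21, 3.76]]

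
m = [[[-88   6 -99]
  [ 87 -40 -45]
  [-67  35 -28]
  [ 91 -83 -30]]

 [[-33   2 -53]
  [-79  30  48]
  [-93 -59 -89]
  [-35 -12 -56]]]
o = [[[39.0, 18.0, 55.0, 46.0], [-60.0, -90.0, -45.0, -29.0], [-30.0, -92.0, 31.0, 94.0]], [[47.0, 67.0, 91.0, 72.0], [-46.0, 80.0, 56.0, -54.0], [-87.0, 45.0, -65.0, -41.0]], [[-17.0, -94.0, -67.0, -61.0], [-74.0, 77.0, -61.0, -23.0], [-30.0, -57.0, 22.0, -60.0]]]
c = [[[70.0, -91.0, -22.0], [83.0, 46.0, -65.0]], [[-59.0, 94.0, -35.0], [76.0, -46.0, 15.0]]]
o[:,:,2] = [[55.0, -45.0, 31.0], [91.0, 56.0, -65.0], [-67.0, -61.0, 22.0]]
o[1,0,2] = 91.0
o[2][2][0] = -30.0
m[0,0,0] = -88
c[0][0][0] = 70.0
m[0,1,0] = 87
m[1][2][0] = -93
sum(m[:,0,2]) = -152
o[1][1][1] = 80.0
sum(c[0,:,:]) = 21.0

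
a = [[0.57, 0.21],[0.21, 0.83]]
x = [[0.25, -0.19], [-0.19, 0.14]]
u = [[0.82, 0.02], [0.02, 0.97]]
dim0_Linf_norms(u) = [0.82, 0.97]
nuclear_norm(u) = 1.79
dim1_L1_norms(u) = [0.84, 0.99]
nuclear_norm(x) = 0.40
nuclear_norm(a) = 1.40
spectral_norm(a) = 0.95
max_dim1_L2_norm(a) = 0.86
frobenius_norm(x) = 0.39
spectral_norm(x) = 0.39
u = a + x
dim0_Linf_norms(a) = [0.57, 0.83]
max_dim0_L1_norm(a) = 1.04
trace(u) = 1.79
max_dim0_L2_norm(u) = 0.97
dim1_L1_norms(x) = [0.44, 0.33]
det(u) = 0.79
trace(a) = 1.40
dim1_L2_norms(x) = [0.31, 0.24]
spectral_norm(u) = 0.97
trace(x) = 0.39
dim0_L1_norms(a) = [0.78, 1.04]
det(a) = 0.43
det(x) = -0.00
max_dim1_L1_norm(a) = 1.04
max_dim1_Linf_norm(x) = 0.25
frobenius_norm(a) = 1.05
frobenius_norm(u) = 1.27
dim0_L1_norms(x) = [0.44, 0.33]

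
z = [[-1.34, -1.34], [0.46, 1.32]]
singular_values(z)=[2.3, 0.5]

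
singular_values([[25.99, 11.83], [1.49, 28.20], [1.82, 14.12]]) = [36.69, 21.67]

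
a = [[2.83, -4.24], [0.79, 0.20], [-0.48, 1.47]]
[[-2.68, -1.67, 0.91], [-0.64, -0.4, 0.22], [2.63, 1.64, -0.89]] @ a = [[-9.34, 12.37],[-2.23, 2.96],[9.17, -12.13]]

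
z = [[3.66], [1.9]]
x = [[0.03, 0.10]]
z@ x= [[0.11, 0.37], [0.06, 0.19]]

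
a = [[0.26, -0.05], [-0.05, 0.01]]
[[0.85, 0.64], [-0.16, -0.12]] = a @ [[3.03, 3.0], [-1.17, 2.79]]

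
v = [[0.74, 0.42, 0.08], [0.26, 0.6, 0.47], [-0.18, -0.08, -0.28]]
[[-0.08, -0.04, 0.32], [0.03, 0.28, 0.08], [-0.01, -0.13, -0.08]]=v @ [[-0.13, -0.18, 0.46], [0.02, 0.13, -0.06], [0.11, 0.53, 0.00]]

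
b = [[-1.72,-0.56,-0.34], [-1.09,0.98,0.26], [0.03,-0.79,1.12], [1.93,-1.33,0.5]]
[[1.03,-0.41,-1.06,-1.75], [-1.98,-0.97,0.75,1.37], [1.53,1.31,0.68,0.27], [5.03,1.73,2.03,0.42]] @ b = [[-4.73, 2.19, -2.52], [7.13, -2.26, 1.95], [-3.52, -0.47, 0.72], [-9.67, -3.28, 1.22]]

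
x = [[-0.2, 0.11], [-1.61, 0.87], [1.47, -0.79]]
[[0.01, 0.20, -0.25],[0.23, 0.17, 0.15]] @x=[[-0.69, 0.37], [-0.1, 0.05]]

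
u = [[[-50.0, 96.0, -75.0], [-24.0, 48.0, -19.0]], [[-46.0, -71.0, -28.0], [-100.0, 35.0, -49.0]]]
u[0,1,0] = -24.0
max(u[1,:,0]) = -46.0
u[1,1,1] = 35.0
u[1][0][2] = -28.0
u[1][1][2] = -49.0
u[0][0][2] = -75.0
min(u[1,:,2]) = -49.0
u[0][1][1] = 48.0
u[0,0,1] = 96.0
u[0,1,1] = 48.0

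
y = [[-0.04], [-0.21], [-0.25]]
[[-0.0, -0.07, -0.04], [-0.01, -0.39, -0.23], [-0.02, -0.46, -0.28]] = y@[[0.06,1.85,1.10]]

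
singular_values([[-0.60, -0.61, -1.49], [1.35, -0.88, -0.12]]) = [1.73, 1.61]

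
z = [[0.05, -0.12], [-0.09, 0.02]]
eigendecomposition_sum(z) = [[0.08,-0.08], [-0.06,0.06]] + [[-0.03,-0.04],[-0.03,-0.04]]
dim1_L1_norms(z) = [0.17, 0.11]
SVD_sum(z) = [[0.08, -0.1], [-0.04, 0.06]] + [[-0.03, -0.02], [-0.05, -0.04]]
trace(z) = 0.07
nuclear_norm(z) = 0.21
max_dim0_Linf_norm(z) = 0.12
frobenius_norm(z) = 0.16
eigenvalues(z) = [0.14, -0.07]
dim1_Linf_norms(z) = [0.12, 0.09]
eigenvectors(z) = [[0.8,0.71], [-0.6,0.71]]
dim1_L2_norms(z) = [0.13, 0.09]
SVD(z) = [[-0.87,0.49], [0.49,0.87]] @ diag([0.14414488270730166, 0.06798715164866259]) @ [[-0.61, 0.79], [-0.79, -0.61]]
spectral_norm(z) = 0.14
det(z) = -0.01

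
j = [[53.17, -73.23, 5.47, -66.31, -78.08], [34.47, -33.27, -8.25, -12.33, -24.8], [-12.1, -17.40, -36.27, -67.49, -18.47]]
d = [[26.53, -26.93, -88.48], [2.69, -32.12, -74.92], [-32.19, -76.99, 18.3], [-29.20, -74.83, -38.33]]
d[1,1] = -32.12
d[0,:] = [26.53, -26.93, -88.48]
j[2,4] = -18.47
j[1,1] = -33.27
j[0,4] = -78.08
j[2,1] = -17.4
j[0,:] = [53.17, -73.23, 5.47, -66.31, -78.08]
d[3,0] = -29.2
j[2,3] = -67.49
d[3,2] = -38.33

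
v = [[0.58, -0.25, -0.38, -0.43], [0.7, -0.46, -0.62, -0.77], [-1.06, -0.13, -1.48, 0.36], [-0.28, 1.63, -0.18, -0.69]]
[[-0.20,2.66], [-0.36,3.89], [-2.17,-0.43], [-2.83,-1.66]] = v@[[0.3, 2.34], [-1.36, -1.20], [1.46, -1.52], [0.38, -0.98]]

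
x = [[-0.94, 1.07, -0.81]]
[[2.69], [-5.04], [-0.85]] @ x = [[-2.53, 2.88, -2.18], [4.74, -5.39, 4.08], [0.80, -0.91, 0.69]]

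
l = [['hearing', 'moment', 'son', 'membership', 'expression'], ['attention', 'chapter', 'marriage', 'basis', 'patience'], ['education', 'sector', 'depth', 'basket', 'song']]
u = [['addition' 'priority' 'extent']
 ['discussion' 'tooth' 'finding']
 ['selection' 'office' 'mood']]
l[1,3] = 'basis'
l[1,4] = 'patience'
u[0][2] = 'extent'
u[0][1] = 'priority'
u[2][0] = 'selection'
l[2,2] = 'depth'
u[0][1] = 'priority'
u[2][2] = 'mood'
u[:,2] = ['extent', 'finding', 'mood']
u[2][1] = 'office'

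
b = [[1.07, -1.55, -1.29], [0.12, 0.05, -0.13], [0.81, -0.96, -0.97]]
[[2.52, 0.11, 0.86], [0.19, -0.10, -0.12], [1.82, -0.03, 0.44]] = b@[[1.13, -0.21, -0.1], [-0.38, -0.55, -0.98], [-0.56, 0.40, 0.43]]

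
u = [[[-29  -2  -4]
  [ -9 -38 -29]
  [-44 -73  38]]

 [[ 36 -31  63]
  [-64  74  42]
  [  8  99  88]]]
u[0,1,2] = -29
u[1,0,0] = 36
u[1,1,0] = -64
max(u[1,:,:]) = 99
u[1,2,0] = 8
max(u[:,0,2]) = 63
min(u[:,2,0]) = -44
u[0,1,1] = -38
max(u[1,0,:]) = 63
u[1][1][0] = -64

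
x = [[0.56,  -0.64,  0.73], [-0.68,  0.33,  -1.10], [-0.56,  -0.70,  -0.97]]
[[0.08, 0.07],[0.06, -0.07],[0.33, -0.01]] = x @ [[-0.04, 0.04], [-0.28, -0.05], [-0.11, 0.02]]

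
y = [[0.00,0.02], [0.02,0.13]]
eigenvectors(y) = [[-0.99, -0.15],  [0.15, -0.99]]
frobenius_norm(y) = 0.13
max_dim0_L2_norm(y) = 0.13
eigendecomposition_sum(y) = [[-0.0, 0.0], [0.00, -0.00]] + [[0.0, 0.02], [0.02, 0.13]]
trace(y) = 0.13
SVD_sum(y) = [[0.0, 0.02], [0.02, 0.13]] + [[-0.00, 0.00],  [0.0, -0.0]]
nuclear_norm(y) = 0.14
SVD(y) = [[-0.15, -0.99],[-0.99, 0.15]] @ diag([0.13300735254367724, 0.003007352543677215]) @ [[-0.15, -0.99], [0.99, -0.15]]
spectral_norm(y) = 0.13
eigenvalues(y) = [-0.0, 0.13]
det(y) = -0.00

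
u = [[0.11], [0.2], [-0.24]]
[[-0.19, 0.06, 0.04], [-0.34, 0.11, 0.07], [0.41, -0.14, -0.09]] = u@ [[-1.69, 0.57, 0.36]]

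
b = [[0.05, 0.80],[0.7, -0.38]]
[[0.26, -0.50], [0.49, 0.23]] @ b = [[-0.34,  0.40], [0.19,  0.30]]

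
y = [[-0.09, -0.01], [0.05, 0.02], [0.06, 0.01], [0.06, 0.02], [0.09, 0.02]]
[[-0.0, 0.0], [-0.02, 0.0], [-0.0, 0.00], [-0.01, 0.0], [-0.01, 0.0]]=y @ [[0.17, -0.02], [-1.22, 0.15]]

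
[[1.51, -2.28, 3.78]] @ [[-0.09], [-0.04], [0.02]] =[[0.03]]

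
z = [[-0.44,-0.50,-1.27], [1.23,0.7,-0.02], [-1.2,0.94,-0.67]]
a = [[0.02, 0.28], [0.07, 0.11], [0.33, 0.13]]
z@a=[[-0.46, -0.34],[0.07, 0.42],[-0.18, -0.32]]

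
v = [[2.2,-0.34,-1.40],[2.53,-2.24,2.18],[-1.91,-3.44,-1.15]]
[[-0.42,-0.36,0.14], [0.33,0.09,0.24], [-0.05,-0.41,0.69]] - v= [[-2.62, -0.02, 1.54], [-2.2, 2.33, -1.94], [1.86, 3.03, 1.84]]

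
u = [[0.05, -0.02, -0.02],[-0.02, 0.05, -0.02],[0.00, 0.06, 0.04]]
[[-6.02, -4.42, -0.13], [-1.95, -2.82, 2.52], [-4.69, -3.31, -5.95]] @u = [[-0.21, -0.11, 0.20], [-0.04, 0.05, 0.2], [-0.17, -0.43, -0.08]]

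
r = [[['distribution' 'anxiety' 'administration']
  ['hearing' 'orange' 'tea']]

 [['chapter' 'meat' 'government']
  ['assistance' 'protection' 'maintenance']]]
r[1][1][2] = 'maintenance'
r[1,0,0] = 'chapter'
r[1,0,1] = 'meat'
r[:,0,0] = ['distribution', 'chapter']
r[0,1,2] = 'tea'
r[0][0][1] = 'anxiety'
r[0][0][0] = 'distribution'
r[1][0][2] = 'government'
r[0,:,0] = ['distribution', 'hearing']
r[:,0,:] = [['distribution', 'anxiety', 'administration'], ['chapter', 'meat', 'government']]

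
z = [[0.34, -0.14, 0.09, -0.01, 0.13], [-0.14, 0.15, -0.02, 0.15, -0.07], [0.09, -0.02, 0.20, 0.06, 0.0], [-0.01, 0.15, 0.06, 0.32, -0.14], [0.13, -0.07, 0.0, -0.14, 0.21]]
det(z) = 0.000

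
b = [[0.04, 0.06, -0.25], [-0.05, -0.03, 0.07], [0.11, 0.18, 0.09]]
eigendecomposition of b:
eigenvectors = [[(-0.85+0j), (-0.85-0j), -0.82+0.00j], [(0.27-0.23j), (0.27+0.23j), (0.5+0j)], [-0.06+0.39j, -0.06-0.39j, 0.29+0.00j]]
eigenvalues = [0.13j, -0.13j, (0.09+0j)]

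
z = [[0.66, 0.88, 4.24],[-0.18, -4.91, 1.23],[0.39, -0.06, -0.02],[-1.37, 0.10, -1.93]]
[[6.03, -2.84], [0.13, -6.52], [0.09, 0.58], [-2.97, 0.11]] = z@[[0.34, 1.57],[0.29, 0.99],[1.31, -1.12]]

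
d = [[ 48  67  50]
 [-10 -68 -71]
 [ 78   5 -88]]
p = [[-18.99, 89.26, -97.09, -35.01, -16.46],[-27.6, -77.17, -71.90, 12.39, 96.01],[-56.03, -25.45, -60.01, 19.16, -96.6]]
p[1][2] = -71.9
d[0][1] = 67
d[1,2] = -71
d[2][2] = -88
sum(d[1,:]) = -149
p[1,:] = [-27.6, -77.17, -71.9, 12.39, 96.01]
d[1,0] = -10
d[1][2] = -71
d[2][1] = 5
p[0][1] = 89.26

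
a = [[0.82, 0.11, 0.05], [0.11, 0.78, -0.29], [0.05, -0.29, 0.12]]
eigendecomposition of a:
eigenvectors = [[0.11, -0.81, -0.57], [-0.36, 0.51, -0.78], [-0.93, -0.29, 0.24]]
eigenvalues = [0.0, 0.77, 0.95]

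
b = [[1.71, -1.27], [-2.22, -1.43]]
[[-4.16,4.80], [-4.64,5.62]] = b @ [[-0.01, -0.05], [3.26, -3.85]]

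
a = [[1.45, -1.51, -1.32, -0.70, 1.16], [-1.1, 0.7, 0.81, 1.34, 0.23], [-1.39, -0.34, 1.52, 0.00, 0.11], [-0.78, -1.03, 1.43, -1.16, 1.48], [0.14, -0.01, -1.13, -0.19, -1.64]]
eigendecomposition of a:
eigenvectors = [[0.75+0.00j,-0.32+0.27j,-0.32-0.27j,0.08+0.00j,(-0.55+0j)], [(-0.47+0j),0.26+0.33j,(0.26-0.33j),-0.48+0.00j,(0.46+0j)], [(-0.44+0j),-0.20+0.13j,-0.20-0.13j,(-0.01+0j),(-0.57+0j)], [-0.12+0.00j,-0.72+0.00j,(-0.72-0j),0.81+0.00j,-0.27+0.00j], [0.12+0.00j,0.08-0.25j,(0.08+0.25j),-0.32+0.00j,0.30+0.00j]]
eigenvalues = [(3.48+0j), (-0.89+1.03j), (-0.89-1.03j), (-1.23+0j), (0.39+0j)]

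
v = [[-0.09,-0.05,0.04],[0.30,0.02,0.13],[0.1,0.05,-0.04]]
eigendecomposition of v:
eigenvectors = [[(0.31+0j), -0.36+0.18j, (-0.36-0.18j)],[-0.82+0.00j, (0.8+0j), 0.80-0.00j],[(-0.47+0j), 0.42-0.16j, (0.42+0.16j)]]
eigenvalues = [(-0.02+0j), (-0.05+0.04j), (-0.05-0.04j)]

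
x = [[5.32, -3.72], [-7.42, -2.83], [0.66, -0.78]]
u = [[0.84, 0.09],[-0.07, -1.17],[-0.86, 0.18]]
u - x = [[-4.48, 3.81],[7.35, 1.66],[-1.52, 0.96]]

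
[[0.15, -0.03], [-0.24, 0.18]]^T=[[0.15,-0.24], [-0.03,0.18]]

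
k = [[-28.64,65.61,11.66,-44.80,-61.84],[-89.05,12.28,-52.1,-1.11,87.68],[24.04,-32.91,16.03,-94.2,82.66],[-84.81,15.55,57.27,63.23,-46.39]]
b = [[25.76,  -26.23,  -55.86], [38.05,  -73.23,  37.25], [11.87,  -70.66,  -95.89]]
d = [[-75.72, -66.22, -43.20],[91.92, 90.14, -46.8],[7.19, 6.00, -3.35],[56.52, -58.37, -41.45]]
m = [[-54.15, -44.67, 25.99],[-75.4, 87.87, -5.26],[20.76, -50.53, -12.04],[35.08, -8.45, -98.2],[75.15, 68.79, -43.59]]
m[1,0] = -75.4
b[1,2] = 37.25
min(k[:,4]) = -61.84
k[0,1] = 65.61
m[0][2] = 25.99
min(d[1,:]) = -46.8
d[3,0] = 56.52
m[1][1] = 87.87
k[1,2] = -52.1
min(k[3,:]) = -84.81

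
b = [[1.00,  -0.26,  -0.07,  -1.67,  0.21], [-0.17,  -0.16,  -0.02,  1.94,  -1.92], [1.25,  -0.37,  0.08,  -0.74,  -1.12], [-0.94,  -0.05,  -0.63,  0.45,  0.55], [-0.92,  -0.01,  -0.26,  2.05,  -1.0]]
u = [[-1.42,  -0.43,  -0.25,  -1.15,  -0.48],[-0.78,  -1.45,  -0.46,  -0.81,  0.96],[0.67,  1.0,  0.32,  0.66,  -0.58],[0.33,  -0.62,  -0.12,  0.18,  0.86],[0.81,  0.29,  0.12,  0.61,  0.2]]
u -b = [[-2.42, -0.17, -0.18, 0.52, -0.69], [-0.61, -1.29, -0.44, -2.75, 2.88], [-0.58, 1.37, 0.24, 1.4, 0.54], [1.27, -0.57, 0.51, -0.27, 0.31], [1.73, 0.3, 0.38, -1.44, 1.20]]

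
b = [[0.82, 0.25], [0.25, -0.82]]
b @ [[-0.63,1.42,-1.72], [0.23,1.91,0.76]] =[[-0.46, 1.64, -1.22], [-0.35, -1.21, -1.05]]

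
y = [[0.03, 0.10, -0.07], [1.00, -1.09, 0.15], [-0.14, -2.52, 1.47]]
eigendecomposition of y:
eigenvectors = [[0.02, -0.37, -0.05],[-0.69, -0.45, 0.04],[-0.72, -0.81, 1.0]]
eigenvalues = [-0.96, -0.0, 1.37]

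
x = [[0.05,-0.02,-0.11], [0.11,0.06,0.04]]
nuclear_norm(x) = 0.25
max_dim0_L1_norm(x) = 0.16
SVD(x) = [[-0.04, 1.0], [1.0, 0.04]] @ diag([0.1315459601738553, 0.12245676935938853]) @ [[0.82, 0.46, 0.34], [0.45, -0.14, -0.88]]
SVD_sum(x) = [[-0.00, -0.0, -0.00],[0.11, 0.06, 0.04]] + [[0.05, -0.02, -0.11],[0.0, -0.00, -0.0]]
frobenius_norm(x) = 0.18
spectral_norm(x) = 0.13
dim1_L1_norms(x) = [0.18, 0.21]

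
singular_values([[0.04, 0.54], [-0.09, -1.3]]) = [1.41, 0.0]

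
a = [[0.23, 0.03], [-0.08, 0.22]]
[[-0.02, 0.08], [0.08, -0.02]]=a @ [[-0.12, 0.36], [0.32, 0.06]]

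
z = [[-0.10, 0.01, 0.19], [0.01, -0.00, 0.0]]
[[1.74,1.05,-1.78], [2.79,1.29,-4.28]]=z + [[1.84, 1.04, -1.97], [2.78, 1.29, -4.28]]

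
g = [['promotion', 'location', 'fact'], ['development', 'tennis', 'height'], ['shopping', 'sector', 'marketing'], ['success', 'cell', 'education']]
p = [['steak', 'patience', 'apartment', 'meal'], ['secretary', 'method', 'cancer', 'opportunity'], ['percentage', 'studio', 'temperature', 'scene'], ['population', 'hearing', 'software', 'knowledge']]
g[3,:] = ['success', 'cell', 'education']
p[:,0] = ['steak', 'secretary', 'percentage', 'population']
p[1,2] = 'cancer'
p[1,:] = ['secretary', 'method', 'cancer', 'opportunity']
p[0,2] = 'apartment'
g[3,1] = 'cell'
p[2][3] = 'scene'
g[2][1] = 'sector'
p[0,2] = 'apartment'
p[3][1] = 'hearing'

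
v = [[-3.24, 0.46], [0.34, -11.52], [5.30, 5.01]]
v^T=[[-3.24, 0.34, 5.3],[0.46, -11.52, 5.01]]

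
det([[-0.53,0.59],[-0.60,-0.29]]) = 0.508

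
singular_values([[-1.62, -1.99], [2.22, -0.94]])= [2.82, 2.1]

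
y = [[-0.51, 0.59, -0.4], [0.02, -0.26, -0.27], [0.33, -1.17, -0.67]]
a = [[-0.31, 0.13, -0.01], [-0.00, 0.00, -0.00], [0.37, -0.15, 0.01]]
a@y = [[0.16,-0.2,0.1], [0.00,0.0,0.0], [-0.19,0.25,-0.11]]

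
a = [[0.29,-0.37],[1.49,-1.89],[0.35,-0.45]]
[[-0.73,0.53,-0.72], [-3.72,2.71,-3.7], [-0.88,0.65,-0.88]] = a @ [[-0.66, -0.77, -0.06], [1.45, -2.04, 1.91]]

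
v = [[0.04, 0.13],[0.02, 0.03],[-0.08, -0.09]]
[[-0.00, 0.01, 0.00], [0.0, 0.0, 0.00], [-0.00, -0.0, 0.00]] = v @ [[0.09,-0.09,-0.03], [-0.06,0.11,0.02]]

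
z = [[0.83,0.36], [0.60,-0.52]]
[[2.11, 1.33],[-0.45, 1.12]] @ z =[[2.55, 0.07], [0.3, -0.74]]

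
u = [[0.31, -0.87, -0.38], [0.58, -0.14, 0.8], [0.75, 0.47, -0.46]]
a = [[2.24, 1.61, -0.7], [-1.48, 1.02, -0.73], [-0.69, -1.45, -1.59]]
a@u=[[1.1, -2.50, 0.76],[-0.41, 0.80, 1.71],[-2.25, 0.06, -0.17]]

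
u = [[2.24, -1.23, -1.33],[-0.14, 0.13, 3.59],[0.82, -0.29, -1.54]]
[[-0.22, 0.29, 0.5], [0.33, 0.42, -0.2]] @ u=[[-0.12, 0.16, 0.56], [0.52, -0.29, 1.38]]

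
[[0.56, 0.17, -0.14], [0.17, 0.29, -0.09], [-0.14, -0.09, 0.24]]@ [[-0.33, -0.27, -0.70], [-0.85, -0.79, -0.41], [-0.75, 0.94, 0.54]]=[[-0.22, -0.42, -0.54], [-0.24, -0.36, -0.29], [-0.06, 0.33, 0.26]]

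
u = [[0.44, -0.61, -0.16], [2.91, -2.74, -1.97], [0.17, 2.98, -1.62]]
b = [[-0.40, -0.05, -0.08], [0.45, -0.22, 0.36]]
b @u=[[-0.34, 0.14, 0.29],[-0.38, 1.4, -0.22]]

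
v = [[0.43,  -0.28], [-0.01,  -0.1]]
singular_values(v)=[0.52, 0.09]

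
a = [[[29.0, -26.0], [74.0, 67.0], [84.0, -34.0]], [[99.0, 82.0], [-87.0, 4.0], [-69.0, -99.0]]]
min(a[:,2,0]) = -69.0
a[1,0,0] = 99.0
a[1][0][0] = 99.0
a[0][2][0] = 84.0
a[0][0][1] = -26.0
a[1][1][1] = 4.0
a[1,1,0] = -87.0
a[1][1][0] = -87.0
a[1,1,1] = 4.0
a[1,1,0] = -87.0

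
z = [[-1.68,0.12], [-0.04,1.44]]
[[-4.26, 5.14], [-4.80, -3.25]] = z@[[2.3, -3.23], [-3.27, -2.35]]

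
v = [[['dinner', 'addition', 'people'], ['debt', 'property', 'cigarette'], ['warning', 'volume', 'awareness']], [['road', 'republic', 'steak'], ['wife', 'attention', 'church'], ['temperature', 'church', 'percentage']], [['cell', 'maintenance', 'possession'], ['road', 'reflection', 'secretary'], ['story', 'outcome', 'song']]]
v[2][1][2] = 'secretary'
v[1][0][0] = 'road'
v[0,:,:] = [['dinner', 'addition', 'people'], ['debt', 'property', 'cigarette'], ['warning', 'volume', 'awareness']]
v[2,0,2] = 'possession'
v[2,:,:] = [['cell', 'maintenance', 'possession'], ['road', 'reflection', 'secretary'], ['story', 'outcome', 'song']]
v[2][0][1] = 'maintenance'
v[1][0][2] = 'steak'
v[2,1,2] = 'secretary'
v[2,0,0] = 'cell'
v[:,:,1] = [['addition', 'property', 'volume'], ['republic', 'attention', 'church'], ['maintenance', 'reflection', 'outcome']]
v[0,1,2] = 'cigarette'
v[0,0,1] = 'addition'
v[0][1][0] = 'debt'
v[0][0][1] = 'addition'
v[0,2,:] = ['warning', 'volume', 'awareness']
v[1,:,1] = ['republic', 'attention', 'church']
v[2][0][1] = 'maintenance'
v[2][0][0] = 'cell'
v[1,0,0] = 'road'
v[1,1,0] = 'wife'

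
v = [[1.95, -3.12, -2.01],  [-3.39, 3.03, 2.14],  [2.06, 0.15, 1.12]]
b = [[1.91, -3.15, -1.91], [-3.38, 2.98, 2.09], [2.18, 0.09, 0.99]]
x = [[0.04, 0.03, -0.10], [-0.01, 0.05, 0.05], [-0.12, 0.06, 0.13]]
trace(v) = 6.10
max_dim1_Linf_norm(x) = 0.13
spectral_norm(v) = 6.52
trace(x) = 0.22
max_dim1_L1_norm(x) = 0.31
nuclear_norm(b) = 9.27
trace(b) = 5.88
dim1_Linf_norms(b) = [3.15, 3.38, 2.18]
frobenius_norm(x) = 0.23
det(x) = -0.00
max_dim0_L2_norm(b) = 4.45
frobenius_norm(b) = 6.90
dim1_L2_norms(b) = [4.15, 4.97, 2.4]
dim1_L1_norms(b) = [6.97, 8.45, 3.26]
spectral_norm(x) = 0.22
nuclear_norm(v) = 9.29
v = b + x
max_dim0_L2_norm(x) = 0.17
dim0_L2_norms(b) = [4.45, 4.34, 3.0]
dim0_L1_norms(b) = [7.47, 6.22, 4.99]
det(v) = -6.04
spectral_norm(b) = 6.47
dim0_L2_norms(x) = [0.13, 0.08, 0.17]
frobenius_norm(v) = 6.95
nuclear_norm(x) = 0.32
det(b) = -6.63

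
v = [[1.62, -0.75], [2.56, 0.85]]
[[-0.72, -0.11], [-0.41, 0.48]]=v@ [[-0.28, 0.08],[0.36, 0.32]]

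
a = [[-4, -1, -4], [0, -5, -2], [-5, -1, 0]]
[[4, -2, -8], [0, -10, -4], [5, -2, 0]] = a @[[-1, 0, 0], [0, 2, 0], [0, 0, 2]]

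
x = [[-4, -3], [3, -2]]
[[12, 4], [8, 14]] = x @ [[0, 2], [-4, -4]]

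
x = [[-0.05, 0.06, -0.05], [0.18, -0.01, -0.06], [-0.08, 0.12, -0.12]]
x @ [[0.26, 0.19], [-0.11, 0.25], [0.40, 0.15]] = [[-0.04, -0.0], [0.02, 0.02], [-0.08, -0.00]]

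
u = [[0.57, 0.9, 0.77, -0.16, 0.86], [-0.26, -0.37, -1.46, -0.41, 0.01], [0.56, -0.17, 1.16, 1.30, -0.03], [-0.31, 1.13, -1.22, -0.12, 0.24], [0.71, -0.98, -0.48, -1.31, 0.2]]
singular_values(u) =[2.82, 1.96, 1.57, 0.69, 0.21]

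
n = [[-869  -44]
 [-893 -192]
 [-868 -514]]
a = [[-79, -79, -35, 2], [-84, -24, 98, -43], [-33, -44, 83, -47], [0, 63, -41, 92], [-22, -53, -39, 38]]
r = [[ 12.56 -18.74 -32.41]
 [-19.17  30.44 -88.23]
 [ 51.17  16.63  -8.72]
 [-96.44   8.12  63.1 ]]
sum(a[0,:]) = -191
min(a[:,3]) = -47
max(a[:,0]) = 0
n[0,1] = -44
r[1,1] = 30.44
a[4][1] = -53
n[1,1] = -192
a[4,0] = -22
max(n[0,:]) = -44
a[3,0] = 0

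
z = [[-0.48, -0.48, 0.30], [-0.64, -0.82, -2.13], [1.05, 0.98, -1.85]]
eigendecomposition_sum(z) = [[(-0-0j), 0.00-0.00j, -0.00+0.00j], [0j, -0.00+0.00j, -0j], [-0.00-0.00j, -0j, (-0+0j)]] + [[(-0.24-0.04j), (-0.24-0.06j), (0.15-0.3j)], [(-0.32+0.91j), (-0.41+0.9j), (-1.07-0.8j)], [(0.53+0.53j), 0.49+0.59j, -0.92+0.47j]] + [[(-0.24+0.04j), (-0.24+0.06j), 0.15+0.30j],[-0.32-0.91j, (-0.41-0.9j), -1.07+0.80j],[(0.53-0.53j), (0.49-0.59j), (-0.92-0.47j)]]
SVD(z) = [[-0.14,-0.34,0.93], [0.69,-0.71,-0.15], [0.71,0.62,0.33]] @ diag([2.8565904844569676, 1.869486366944886, 0.0033952786514605342]) @ [[0.13,0.07,-0.99], [0.68,0.72,0.14], [-0.72,0.69,-0.05]]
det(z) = -0.02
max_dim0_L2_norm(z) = 2.84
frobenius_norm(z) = 3.41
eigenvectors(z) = [[(-0.72+0j), (0.03+0.19j), 0.03-0.19j], [0.69+0.00j, (0.77+0j), (0.77-0j)], [(-0.05+0j), (0.26-0.54j), (0.26+0.54j)]]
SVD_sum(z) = [[-0.05, -0.03, 0.39], [0.26, 0.14, -1.94], [0.27, 0.14, -2.01]] + [[-0.43, -0.45, -0.09],  [-0.9, -0.96, -0.19],  [0.78, 0.84, 0.16]] + [[-0.0, 0.00, -0.00], [0.0, -0.00, 0.00], [-0.00, 0.00, -0.0]]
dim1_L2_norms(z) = [0.74, 2.37, 2.34]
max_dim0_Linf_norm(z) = 2.13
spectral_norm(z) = 2.86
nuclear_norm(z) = 4.73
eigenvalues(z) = [(-0+0j), (-1.57+1.33j), (-1.57-1.33j)]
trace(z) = -3.15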